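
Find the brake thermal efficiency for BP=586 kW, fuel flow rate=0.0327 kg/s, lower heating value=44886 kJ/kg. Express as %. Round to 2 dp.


eta_BTE = (BP / (mf * LHV)) * 100
Denominator = 0.0327 * 44886 = 1467.7722 kW
eta_BTE = (586 / 1467.7722) * 100 = 39.92%


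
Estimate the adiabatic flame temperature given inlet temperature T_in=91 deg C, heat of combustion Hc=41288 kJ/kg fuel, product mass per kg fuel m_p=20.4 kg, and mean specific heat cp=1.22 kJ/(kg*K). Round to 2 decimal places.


T_ad = T_in + Hc / (m_p * cp)
Denominator = 20.4 * 1.22 = 24.8880
Temperature rise = 41288 / 24.8880 = 1658.95 K
T_ad = 91 + 1658.95 = 1749.95 deg C


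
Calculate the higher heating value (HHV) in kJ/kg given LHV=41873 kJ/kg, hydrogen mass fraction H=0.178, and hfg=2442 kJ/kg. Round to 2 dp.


HHV = LHV + hfg * 9 * H
Water addition = 2442 * 9 * 0.178 = 3912.084 kJ/kg
HHV = 41873 + 3912.084 = 45785.08 kJ/kg


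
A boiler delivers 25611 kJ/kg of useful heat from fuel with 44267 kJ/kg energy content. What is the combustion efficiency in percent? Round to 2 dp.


Efficiency = (Q_useful / Q_fuel) * 100
Efficiency = (25611 / 44267) * 100
Efficiency = 0.5786 * 100 = 57.86%


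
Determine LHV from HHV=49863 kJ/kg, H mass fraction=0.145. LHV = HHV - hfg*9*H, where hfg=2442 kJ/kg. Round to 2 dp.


LHV = HHV - hfg * 9 * H
Water correction = 2442 * 9 * 0.145 = 3186.810 kJ/kg
LHV = 49863 - 3186.810 = 46676.19 kJ/kg


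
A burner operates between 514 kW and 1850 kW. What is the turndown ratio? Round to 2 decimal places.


TDR = Q_max / Q_min
TDR = 1850 / 514 = 3.60


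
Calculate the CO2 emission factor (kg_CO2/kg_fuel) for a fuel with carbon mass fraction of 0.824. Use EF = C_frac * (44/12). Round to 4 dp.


EF = C_frac * (M_CO2 / M_C)
EF = 0.824 * (44/12)
EF = 0.824 * 3.666667 = 3.0213 kg_CO2/kg_fuel


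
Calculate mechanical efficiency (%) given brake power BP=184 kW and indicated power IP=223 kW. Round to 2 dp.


eta_mech = (BP / IP) * 100
Ratio = 184 / 223 = 0.8251
eta_mech = 0.8251 * 100 = 82.51%


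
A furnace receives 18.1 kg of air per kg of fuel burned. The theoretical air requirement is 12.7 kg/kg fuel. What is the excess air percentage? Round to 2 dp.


Excess air = actual - stoichiometric = 18.1 - 12.7 = 5.40 kg/kg fuel
Excess air % = (excess / stoich) * 100 = (5.40 / 12.7) * 100 = 42.52%


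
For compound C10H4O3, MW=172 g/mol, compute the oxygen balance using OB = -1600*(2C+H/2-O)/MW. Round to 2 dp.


OB = -1600 * (2C + H/2 - O) / MW
Inner = 2*10 + 4/2 - 3 = 19.00
OB = -1600 * 19.00 / 172 = -176.74%


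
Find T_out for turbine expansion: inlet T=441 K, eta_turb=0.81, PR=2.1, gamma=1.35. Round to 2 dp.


T_out = T_in * (1 - eta * (1 - PR^(-(gamma-1)/gamma)))
Exponent = -(1.35-1)/1.35 = -0.25925926
PR^exp = 2.1^(-0.25925926) = 0.82501466
Factor = 1 - 0.81*(1 - 0.82501466) = 0.85826187
T_out = 441 * 0.85826187 = 378.49 K


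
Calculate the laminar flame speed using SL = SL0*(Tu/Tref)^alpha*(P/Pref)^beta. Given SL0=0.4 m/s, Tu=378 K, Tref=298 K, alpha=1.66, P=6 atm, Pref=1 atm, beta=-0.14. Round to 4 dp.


SL = SL0 * (Tu/Tref)^alpha * (P/Pref)^beta
T ratio = 378/298 = 1.26845638
(T ratio)^alpha = 1.26845638^1.66 = 1.484012
(P/Pref)^beta = 6^(-0.14) = 0.778142
SL = 0.4 * 1.484012 * 0.778142 = 0.4619 m/s


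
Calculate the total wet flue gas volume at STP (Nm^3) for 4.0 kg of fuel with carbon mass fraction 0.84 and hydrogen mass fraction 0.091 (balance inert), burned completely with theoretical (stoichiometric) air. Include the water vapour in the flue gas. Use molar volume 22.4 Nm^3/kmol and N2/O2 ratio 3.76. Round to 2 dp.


Per kg fuel: CO2 = (C/12 kmol)*22.4 = (0.84/12)*22.4 = 1.56800 Nm^3
Per kg fuel: H2O = (H/2 kmol)*22.4 = (0.091/2)*22.4 = 1.01920 Nm^3
O2 needed per kg fuel = C/12 + H/4 = 0.84/12 + 0.091/4 = 0.09275000 kmol
Per kg fuel: N2 = O2*3.76*22.4 = 0.09275000*3.76*22.4 = 7.81178 Nm^3
Total per kg = 1.56800 + 1.01920 + 7.81178 = 10.39898 Nm^3
Total = 10.39898 * 4.0 = 41.60 Nm^3


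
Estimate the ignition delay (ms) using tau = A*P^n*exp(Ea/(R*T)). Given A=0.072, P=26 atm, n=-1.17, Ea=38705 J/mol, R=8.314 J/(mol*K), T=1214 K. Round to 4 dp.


tau = A * P^n * exp(Ea/(R*T))
P^n = 26^(-1.17) = 0.02210452
Ea/(R*T) = 38705/(8.314*1214) = 3.834762
exp(Ea/(R*T)) = 46.282391
tau = 0.072 * 0.02210452 * 46.282391 = 0.0737 ms


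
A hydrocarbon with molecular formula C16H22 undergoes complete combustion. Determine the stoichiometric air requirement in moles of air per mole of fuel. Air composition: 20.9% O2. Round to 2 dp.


Balanced combustion: C16H22 + 21.5 O2 -> 16 CO2 + 11 H2O
O2 needed = C + H/4 = 16 + 22/4 = 21.50 moles
Air moles = O2 / 0.209 = 21.50 / 0.209 = 102.87 moles air


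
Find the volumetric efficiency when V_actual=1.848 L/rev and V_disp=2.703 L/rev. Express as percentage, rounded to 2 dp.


eta_v = (V_actual / V_disp) * 100
Ratio = 1.848 / 2.703 = 0.6837
eta_v = 0.6837 * 100 = 68.37%


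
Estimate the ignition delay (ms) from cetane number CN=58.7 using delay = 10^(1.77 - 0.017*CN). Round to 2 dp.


delay = 10^(1.77 - 0.017*CN)
Exponent = 1.77 - 0.017*58.7 = 0.7721
delay = 10^0.7721 = 5.92 ms


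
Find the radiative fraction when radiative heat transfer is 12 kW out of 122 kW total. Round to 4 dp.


f_rad = Q_rad / Q_total
f_rad = 12 / 122 = 0.0984


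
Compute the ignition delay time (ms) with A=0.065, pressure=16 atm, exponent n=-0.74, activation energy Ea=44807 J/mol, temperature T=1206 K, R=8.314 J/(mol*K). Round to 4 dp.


tau = A * P^n * exp(Ea/(R*T))
P^n = 16^(-0.74) = 0.12851423
Ea/(R*T) = 44807/(8.314*1206) = 4.468776
exp(Ea/(R*T)) = 87.249822
tau = 0.065 * 0.12851423 * 87.249822 = 0.7288 ms


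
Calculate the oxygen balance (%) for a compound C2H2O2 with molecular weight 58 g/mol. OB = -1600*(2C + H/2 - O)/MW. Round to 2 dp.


OB = -1600 * (2C + H/2 - O) / MW
Inner = 2*2 + 2/2 - 2 = 3.00
OB = -1600 * 3.00 / 58 = -82.76%


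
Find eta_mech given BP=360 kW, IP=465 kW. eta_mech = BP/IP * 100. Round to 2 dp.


eta_mech = (BP / IP) * 100
Ratio = 360 / 465 = 0.7742
eta_mech = 0.7742 * 100 = 77.42%


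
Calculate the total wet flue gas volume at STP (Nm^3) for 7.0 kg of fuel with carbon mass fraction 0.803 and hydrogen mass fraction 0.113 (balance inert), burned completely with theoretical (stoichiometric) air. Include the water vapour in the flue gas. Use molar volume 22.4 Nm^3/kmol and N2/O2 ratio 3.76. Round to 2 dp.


Per kg fuel: CO2 = (C/12 kmol)*22.4 = (0.803/12)*22.4 = 1.49893 Nm^3
Per kg fuel: H2O = (H/2 kmol)*22.4 = (0.113/2)*22.4 = 1.26560 Nm^3
O2 needed per kg fuel = C/12 + H/4 = 0.803/12 + 0.113/4 = 0.09516667 kmol
Per kg fuel: N2 = O2*3.76*22.4 = 0.09516667*3.76*22.4 = 8.01532 Nm^3
Total per kg = 1.49893 + 1.26560 + 8.01532 = 10.77985 Nm^3
Total = 10.77985 * 7.0 = 75.46 Nm^3


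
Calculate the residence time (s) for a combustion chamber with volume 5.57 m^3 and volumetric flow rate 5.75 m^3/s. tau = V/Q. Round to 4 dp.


tau = V / Q_flow
tau = 5.57 / 5.75 = 0.9687 s


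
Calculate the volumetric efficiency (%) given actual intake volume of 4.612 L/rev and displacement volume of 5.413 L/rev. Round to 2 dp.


eta_v = (V_actual / V_disp) * 100
Ratio = 4.612 / 5.413 = 0.8520
eta_v = 0.8520 * 100 = 85.20%


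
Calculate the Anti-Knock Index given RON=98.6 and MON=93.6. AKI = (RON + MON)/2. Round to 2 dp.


AKI = (RON + MON) / 2
AKI = (98.6 + 93.6) / 2
AKI = 192.2 / 2 = 96.10


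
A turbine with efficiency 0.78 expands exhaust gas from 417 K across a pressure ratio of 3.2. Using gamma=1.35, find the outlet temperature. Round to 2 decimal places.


T_out = T_in * (1 - eta * (1 - PR^(-(gamma-1)/gamma)))
Exponent = -(1.35-1)/1.35 = -0.25925926
PR^exp = 3.2^(-0.25925926) = 0.73966521
Factor = 1 - 0.78*(1 - 0.73966521) = 0.79693886
T_out = 417 * 0.79693886 = 332.32 K


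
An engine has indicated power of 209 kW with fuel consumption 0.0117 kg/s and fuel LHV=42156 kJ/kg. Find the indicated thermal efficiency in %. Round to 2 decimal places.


eta_ith = (IP / (mf * LHV)) * 100
Denominator = 0.0117 * 42156 = 493.2252 kW
eta_ith = (209 / 493.2252) * 100 = 42.37%


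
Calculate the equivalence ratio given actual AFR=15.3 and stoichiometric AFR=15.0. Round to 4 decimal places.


phi = AFR_stoich / AFR_actual
phi = 15.0 / 15.3 = 0.9804


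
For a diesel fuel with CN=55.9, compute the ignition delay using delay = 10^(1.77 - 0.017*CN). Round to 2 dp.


delay = 10^(1.77 - 0.017*CN)
Exponent = 1.77 - 0.017*55.9 = 0.8197
delay = 10^0.8197 = 6.60 ms


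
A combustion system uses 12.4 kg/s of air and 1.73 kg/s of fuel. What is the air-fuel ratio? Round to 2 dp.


AFR = m_air / m_fuel
AFR = 12.4 / 1.73 = 7.17


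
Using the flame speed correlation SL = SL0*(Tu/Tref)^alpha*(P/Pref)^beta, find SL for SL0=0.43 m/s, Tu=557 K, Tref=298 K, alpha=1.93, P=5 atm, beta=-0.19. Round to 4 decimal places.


SL = SL0 * (Tu/Tref)^alpha * (P/Pref)^beta
T ratio = 557/298 = 1.86912752
(T ratio)^alpha = 1.86912752^1.93 = 3.343976
(P/Pref)^beta = 5^(-0.19) = 0.736539
SL = 0.43 * 3.343976 * 0.736539 = 1.0591 m/s


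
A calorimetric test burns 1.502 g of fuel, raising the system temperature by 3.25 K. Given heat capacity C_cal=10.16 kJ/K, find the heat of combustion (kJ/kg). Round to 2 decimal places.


Hc = C_cal * delta_T / m_fuel
Q_released = 10.16 * 3.25 = 33.0200 kJ
m_fuel = 1.502 g = 1.502/1000 kg = 0.001502 kg
Hc = 33.0200 / 0.001502 = 21984.02 kJ/kg


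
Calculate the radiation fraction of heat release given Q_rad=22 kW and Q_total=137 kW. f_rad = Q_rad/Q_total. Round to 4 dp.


f_rad = Q_rad / Q_total
f_rad = 22 / 137 = 0.1606


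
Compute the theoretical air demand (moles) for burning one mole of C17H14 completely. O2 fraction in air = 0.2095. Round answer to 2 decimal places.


Balanced combustion: C17H14 + 20.5 O2 -> 17 CO2 + 7 H2O
O2 needed = C + H/4 = 17 + 14/4 = 20.50 moles
Air moles = O2 / 0.2095 = 20.50 / 0.2095 = 97.85 moles air


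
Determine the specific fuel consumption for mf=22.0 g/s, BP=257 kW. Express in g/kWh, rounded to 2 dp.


SFC = (mf / BP) * 3600
Rate = 22.0 / 257 = 0.085603 g/(s*kW)
SFC = 0.085603 * 3600 = 308.17 g/kWh


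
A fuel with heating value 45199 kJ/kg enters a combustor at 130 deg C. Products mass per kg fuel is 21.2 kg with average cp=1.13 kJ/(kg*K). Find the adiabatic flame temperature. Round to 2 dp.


T_ad = T_in + Hc / (m_p * cp)
Denominator = 21.2 * 1.13 = 23.9560
Temperature rise = 45199 / 23.9560 = 1886.75 K
T_ad = 130 + 1886.75 = 2016.75 deg C


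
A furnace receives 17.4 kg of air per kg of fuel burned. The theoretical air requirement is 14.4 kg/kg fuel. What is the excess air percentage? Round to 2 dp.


Excess air = actual - stoichiometric = 17.4 - 14.4 = 3.00 kg/kg fuel
Excess air % = (excess / stoich) * 100 = (3.00 / 14.4) * 100 = 20.83%


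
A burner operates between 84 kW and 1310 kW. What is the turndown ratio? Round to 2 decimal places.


TDR = Q_max / Q_min
TDR = 1310 / 84 = 15.60


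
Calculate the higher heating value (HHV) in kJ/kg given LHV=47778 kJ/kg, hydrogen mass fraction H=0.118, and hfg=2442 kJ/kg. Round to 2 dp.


HHV = LHV + hfg * 9 * H
Water addition = 2442 * 9 * 0.118 = 2593.404 kJ/kg
HHV = 47778 + 2593.404 = 50371.40 kJ/kg


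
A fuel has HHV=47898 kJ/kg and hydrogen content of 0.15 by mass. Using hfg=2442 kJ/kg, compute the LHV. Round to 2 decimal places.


LHV = HHV - hfg * 9 * H
Water correction = 2442 * 9 * 0.15 = 3296.700 kJ/kg
LHV = 47898 - 3296.700 = 44601.30 kJ/kg


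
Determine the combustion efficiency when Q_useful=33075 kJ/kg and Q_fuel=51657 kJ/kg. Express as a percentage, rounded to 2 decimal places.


Efficiency = (Q_useful / Q_fuel) * 100
Efficiency = (33075 / 51657) * 100
Efficiency = 0.6403 * 100 = 64.03%


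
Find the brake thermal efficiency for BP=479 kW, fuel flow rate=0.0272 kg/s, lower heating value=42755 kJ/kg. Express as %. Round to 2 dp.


eta_BTE = (BP / (mf * LHV)) * 100
Denominator = 0.0272 * 42755 = 1162.9360 kW
eta_BTE = (479 / 1162.9360) * 100 = 41.19%


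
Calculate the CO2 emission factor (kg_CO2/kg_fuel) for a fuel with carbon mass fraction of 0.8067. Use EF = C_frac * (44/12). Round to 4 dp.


EF = C_frac * (M_CO2 / M_C)
EF = 0.8067 * (44/12)
EF = 0.8067 * 3.666667 = 2.9579 kg_CO2/kg_fuel


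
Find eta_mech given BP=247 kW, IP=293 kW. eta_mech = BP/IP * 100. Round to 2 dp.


eta_mech = (BP / IP) * 100
Ratio = 247 / 293 = 0.8430
eta_mech = 0.8430 * 100 = 84.30%


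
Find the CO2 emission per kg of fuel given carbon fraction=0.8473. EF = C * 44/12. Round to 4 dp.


EF = C_frac * (M_CO2 / M_C)
EF = 0.8473 * (44/12)
EF = 0.8473 * 3.666667 = 3.1068 kg_CO2/kg_fuel


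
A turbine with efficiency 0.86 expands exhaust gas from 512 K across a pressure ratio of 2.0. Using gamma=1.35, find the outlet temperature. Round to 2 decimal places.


T_out = T_in * (1 - eta * (1 - PR^(-(gamma-1)/gamma)))
Exponent = -(1.35-1)/1.35 = -0.25925926
PR^exp = 2.0^(-0.25925926) = 0.83551680
Factor = 1 - 0.86*(1 - 0.83551680) = 0.85854445
T_out = 512 * 0.85854445 = 439.57 K


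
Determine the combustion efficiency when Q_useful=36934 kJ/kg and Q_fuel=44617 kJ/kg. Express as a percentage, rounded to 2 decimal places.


Efficiency = (Q_useful / Q_fuel) * 100
Efficiency = (36934 / 44617) * 100
Efficiency = 0.8278 * 100 = 82.78%


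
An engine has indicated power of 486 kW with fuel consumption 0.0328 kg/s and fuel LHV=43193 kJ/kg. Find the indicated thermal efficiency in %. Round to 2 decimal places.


eta_ith = (IP / (mf * LHV)) * 100
Denominator = 0.0328 * 43193 = 1416.7304 kW
eta_ith = (486 / 1416.7304) * 100 = 34.30%


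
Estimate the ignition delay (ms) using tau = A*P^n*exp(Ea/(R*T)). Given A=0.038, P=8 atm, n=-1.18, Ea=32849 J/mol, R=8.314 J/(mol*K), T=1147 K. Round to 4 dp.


tau = A * P^n * exp(Ea/(R*T))
P^n = 8^(-1.18) = 0.08597136
Ea/(R*T) = 32849/(8.314*1147) = 3.444679
exp(Ea/(R*T)) = 31.333213
tau = 0.038 * 0.08597136 * 31.333213 = 0.1024 ms


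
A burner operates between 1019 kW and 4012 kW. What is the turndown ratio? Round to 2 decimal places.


TDR = Q_max / Q_min
TDR = 4012 / 1019 = 3.94


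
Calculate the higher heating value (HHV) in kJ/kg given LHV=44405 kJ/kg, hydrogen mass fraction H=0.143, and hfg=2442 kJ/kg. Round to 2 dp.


HHV = LHV + hfg * 9 * H
Water addition = 2442 * 9 * 0.143 = 3142.854 kJ/kg
HHV = 44405 + 3142.854 = 47547.85 kJ/kg


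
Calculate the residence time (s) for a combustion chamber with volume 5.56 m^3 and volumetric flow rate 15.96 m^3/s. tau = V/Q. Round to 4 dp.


tau = V / Q_flow
tau = 5.56 / 15.96 = 0.3484 s


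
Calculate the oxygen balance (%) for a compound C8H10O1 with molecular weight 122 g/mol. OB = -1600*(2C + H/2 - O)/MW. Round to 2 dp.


OB = -1600 * (2C + H/2 - O) / MW
Inner = 2*8 + 10/2 - 1 = 20.00
OB = -1600 * 20.00 / 122 = -262.30%


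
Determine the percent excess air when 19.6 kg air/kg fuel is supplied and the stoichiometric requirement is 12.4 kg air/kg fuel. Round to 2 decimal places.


Excess air = actual - stoichiometric = 19.6 - 12.4 = 7.20 kg/kg fuel
Excess air % = (excess / stoich) * 100 = (7.20 / 12.4) * 100 = 58.06%


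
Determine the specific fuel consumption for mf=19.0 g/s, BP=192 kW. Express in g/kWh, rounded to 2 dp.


SFC = (mf / BP) * 3600
Rate = 19.0 / 192 = 0.098958 g/(s*kW)
SFC = 0.098958 * 3600 = 356.25 g/kWh


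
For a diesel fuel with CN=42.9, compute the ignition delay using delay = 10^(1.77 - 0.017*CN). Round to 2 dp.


delay = 10^(1.77 - 0.017*CN)
Exponent = 1.77 - 0.017*42.9 = 1.0407
delay = 10^1.0407 = 10.98 ms


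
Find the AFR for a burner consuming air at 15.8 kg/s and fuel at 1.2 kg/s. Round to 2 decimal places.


AFR = m_air / m_fuel
AFR = 15.8 / 1.2 = 13.17


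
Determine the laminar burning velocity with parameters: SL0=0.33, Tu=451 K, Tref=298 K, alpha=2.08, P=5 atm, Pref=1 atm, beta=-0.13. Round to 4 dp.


SL = SL0 * (Tu/Tref)^alpha * (P/Pref)^beta
T ratio = 451/298 = 1.51342282
(T ratio)^alpha = 1.51342282^2.08 = 2.367649
(P/Pref)^beta = 5^(-0.13) = 0.811211
SL = 0.33 * 2.367649 * 0.811211 = 0.6338 m/s


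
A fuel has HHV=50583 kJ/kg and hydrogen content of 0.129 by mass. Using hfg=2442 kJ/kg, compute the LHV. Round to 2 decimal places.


LHV = HHV - hfg * 9 * H
Water correction = 2442 * 9 * 0.129 = 2835.162 kJ/kg
LHV = 50583 - 2835.162 = 47747.84 kJ/kg


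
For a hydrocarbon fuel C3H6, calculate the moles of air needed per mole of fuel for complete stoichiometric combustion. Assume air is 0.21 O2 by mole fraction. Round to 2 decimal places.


Balanced combustion: C3H6 + 4.5 O2 -> 3 CO2 + 3 H2O
O2 needed = C + H/4 = 3 + 6/4 = 4.50 moles
Air moles = O2 / 0.21 = 4.50 / 0.21 = 21.43 moles air


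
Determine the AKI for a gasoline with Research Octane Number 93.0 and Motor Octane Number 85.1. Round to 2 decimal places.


AKI = (RON + MON) / 2
AKI = (93.0 + 85.1) / 2
AKI = 178.1 / 2 = 89.05


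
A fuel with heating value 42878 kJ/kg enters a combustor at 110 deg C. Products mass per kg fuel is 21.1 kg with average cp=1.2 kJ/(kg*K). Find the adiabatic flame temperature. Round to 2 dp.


T_ad = T_in + Hc / (m_p * cp)
Denominator = 21.1 * 1.2 = 25.3200
Temperature rise = 42878 / 25.3200 = 1693.44 K
T_ad = 110 + 1693.44 = 1803.44 deg C


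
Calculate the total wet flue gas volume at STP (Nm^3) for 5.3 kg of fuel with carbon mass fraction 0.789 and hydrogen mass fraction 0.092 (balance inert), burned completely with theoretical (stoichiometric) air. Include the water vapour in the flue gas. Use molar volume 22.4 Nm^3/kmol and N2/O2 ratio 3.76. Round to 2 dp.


Per kg fuel: CO2 = (C/12 kmol)*22.4 = (0.789/12)*22.4 = 1.47280 Nm^3
Per kg fuel: H2O = (H/2 kmol)*22.4 = (0.092/2)*22.4 = 1.03040 Nm^3
O2 needed per kg fuel = C/12 + H/4 = 0.789/12 + 0.092/4 = 0.08875000 kmol
Per kg fuel: N2 = O2*3.76*22.4 = 0.08875000*3.76*22.4 = 7.47488 Nm^3
Total per kg = 1.47280 + 1.03040 + 7.47488 = 9.97808 Nm^3
Total = 9.97808 * 5.3 = 52.88 Nm^3


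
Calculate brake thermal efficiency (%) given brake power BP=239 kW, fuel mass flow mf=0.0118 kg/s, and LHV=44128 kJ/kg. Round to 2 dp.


eta_BTE = (BP / (mf * LHV)) * 100
Denominator = 0.0118 * 44128 = 520.7104 kW
eta_BTE = (239 / 520.7104) * 100 = 45.90%


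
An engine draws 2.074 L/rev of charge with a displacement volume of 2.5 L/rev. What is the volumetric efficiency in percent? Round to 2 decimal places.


eta_v = (V_actual / V_disp) * 100
Ratio = 2.074 / 2.5 = 0.8296
eta_v = 0.8296 * 100 = 82.96%


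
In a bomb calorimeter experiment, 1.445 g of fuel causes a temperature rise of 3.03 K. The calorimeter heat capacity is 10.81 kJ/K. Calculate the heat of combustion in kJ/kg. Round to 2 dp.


Hc = C_cal * delta_T / m_fuel
Q_released = 10.81 * 3.03 = 32.7543 kJ
m_fuel = 1.445 g = 1.445/1000 kg = 0.001445 kg
Hc = 32.7543 / 0.001445 = 22667.34 kJ/kg


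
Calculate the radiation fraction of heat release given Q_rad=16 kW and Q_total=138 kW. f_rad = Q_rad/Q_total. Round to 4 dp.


f_rad = Q_rad / Q_total
f_rad = 16 / 138 = 0.1159


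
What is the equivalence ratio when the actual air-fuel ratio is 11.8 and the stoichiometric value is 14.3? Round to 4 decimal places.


phi = AFR_stoich / AFR_actual
phi = 14.3 / 11.8 = 1.2119


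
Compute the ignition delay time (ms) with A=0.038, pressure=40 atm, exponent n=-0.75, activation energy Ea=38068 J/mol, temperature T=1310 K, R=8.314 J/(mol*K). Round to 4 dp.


tau = A * P^n * exp(Ea/(R*T))
P^n = 40^(-0.75) = 0.06287167
Ea/(R*T) = 38068/(8.314*1310) = 3.495254
exp(Ea/(R*T)) = 32.958659
tau = 0.038 * 0.06287167 * 32.958659 = 0.0787 ms


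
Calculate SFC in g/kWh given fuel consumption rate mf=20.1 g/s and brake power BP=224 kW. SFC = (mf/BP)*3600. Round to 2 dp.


SFC = (mf / BP) * 3600
Rate = 20.1 / 224 = 0.089732 g/(s*kW)
SFC = 0.089732 * 3600 = 323.04 g/kWh


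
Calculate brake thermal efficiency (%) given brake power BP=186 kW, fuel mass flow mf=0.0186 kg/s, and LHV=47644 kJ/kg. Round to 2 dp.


eta_BTE = (BP / (mf * LHV)) * 100
Denominator = 0.0186 * 47644 = 886.1784 kW
eta_BTE = (186 / 886.1784) * 100 = 20.99%


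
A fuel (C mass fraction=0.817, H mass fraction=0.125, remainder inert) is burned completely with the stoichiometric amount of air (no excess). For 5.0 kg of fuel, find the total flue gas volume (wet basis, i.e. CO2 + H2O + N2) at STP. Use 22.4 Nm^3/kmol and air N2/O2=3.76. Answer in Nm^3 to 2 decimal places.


Per kg fuel: CO2 = (C/12 kmol)*22.4 = (0.817/12)*22.4 = 1.52507 Nm^3
Per kg fuel: H2O = (H/2 kmol)*22.4 = (0.125/2)*22.4 = 1.40000 Nm^3
O2 needed per kg fuel = C/12 + H/4 = 0.817/12 + 0.125/4 = 0.09933333 kmol
Per kg fuel: N2 = O2*3.76*22.4 = 0.09933333*3.76*22.4 = 8.36625 Nm^3
Total per kg = 1.52507 + 1.40000 + 8.36625 = 11.29132 Nm^3
Total = 11.29132 * 5.0 = 56.46 Nm^3


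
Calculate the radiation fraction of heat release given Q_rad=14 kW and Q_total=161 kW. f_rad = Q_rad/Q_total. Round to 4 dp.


f_rad = Q_rad / Q_total
f_rad = 14 / 161 = 0.0870


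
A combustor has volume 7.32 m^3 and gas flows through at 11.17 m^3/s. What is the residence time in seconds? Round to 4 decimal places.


tau = V / Q_flow
tau = 7.32 / 11.17 = 0.6553 s


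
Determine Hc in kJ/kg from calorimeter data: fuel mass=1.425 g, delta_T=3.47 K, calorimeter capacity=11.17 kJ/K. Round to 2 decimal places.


Hc = C_cal * delta_T / m_fuel
Q_released = 11.17 * 3.47 = 38.7599 kJ
m_fuel = 1.425 g = 1.425/1000 kg = 0.001425 kg
Hc = 38.7599 / 0.001425 = 27199.93 kJ/kg


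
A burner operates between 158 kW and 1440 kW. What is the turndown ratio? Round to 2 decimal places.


TDR = Q_max / Q_min
TDR = 1440 / 158 = 9.11


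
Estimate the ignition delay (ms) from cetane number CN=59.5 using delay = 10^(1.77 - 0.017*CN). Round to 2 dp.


delay = 10^(1.77 - 0.017*CN)
Exponent = 1.77 - 0.017*59.5 = 0.7585
delay = 10^0.7585 = 5.73 ms


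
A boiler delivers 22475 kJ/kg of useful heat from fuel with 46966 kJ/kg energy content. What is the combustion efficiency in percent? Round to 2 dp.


Efficiency = (Q_useful / Q_fuel) * 100
Efficiency = (22475 / 46966) * 100
Efficiency = 0.4785 * 100 = 47.85%


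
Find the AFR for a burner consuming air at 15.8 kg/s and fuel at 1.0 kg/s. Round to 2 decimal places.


AFR = m_air / m_fuel
AFR = 15.8 / 1.0 = 15.80


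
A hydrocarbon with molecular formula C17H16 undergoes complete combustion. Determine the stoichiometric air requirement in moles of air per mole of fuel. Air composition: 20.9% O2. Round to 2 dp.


Balanced combustion: C17H16 + 21 O2 -> 17 CO2 + 8 H2O
O2 needed = C + H/4 = 17 + 16/4 = 21.00 moles
Air moles = O2 / 0.209 = 21.00 / 0.209 = 100.48 moles air


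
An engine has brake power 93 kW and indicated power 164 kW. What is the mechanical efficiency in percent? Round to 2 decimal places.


eta_mech = (BP / IP) * 100
Ratio = 93 / 164 = 0.5671
eta_mech = 0.5671 * 100 = 56.71%


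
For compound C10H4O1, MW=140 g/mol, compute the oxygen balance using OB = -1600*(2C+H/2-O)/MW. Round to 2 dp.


OB = -1600 * (2C + H/2 - O) / MW
Inner = 2*10 + 4/2 - 1 = 21.00
OB = -1600 * 21.00 / 140 = -240.00%


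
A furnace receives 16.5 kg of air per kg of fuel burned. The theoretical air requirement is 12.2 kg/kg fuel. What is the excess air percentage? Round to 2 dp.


Excess air = actual - stoichiometric = 16.5 - 12.2 = 4.30 kg/kg fuel
Excess air % = (excess / stoich) * 100 = (4.30 / 12.2) * 100 = 35.25%


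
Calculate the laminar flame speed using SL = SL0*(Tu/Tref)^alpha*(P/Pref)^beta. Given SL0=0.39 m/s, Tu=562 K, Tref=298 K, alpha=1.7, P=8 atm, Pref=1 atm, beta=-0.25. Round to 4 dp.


SL = SL0 * (Tu/Tref)^alpha * (P/Pref)^beta
T ratio = 562/298 = 1.88590604
(T ratio)^alpha = 1.88590604^1.7 = 2.940249
(P/Pref)^beta = 8^(-0.25) = 0.594604
SL = 0.39 * 2.940249 * 0.594604 = 0.6818 m/s


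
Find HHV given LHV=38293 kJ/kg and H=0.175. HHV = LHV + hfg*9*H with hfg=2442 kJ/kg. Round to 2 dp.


HHV = LHV + hfg * 9 * H
Water addition = 2442 * 9 * 0.175 = 3846.150 kJ/kg
HHV = 38293 + 3846.150 = 42139.15 kJ/kg


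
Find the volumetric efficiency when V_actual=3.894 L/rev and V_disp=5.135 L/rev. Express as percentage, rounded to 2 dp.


eta_v = (V_actual / V_disp) * 100
Ratio = 3.894 / 5.135 = 0.7583
eta_v = 0.7583 * 100 = 75.83%


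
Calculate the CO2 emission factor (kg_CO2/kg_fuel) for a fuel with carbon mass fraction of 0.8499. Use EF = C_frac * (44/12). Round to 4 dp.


EF = C_frac * (M_CO2 / M_C)
EF = 0.8499 * (44/12)
EF = 0.8499 * 3.666667 = 3.1163 kg_CO2/kg_fuel


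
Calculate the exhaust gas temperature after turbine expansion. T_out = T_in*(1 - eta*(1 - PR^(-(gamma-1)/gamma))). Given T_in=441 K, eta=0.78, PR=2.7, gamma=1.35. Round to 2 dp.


T_out = T_in * (1 - eta * (1 - PR^(-(gamma-1)/gamma)))
Exponent = -(1.35-1)/1.35 = -0.25925926
PR^exp = 2.7^(-0.25925926) = 0.77297411
Factor = 1 - 0.78*(1 - 0.77297411) = 0.82291981
T_out = 441 * 0.82291981 = 362.91 K


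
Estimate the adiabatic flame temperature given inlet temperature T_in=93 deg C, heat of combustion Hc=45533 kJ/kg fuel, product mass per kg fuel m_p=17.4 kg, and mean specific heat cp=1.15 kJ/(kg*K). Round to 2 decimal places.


T_ad = T_in + Hc / (m_p * cp)
Denominator = 17.4 * 1.15 = 20.0100
Temperature rise = 45533 / 20.0100 = 2275.51 K
T_ad = 93 + 2275.51 = 2368.51 deg C


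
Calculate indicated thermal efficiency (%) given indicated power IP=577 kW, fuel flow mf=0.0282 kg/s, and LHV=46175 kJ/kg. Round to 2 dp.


eta_ith = (IP / (mf * LHV)) * 100
Denominator = 0.0282 * 46175 = 1302.1350 kW
eta_ith = (577 / 1302.1350) * 100 = 44.31%


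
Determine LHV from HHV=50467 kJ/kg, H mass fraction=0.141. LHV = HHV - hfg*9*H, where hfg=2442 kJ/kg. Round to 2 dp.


LHV = HHV - hfg * 9 * H
Water correction = 2442 * 9 * 0.141 = 3098.898 kJ/kg
LHV = 50467 - 3098.898 = 47368.10 kJ/kg


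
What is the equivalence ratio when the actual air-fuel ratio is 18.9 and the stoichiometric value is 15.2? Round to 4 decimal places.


phi = AFR_stoich / AFR_actual
phi = 15.2 / 18.9 = 0.8042


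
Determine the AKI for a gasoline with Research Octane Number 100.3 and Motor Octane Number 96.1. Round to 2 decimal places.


AKI = (RON + MON) / 2
AKI = (100.3 + 96.1) / 2
AKI = 196.4 / 2 = 98.20


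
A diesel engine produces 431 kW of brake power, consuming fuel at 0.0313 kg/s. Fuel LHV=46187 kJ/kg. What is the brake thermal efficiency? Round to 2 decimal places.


eta_BTE = (BP / (mf * LHV)) * 100
Denominator = 0.0313 * 46187 = 1445.6531 kW
eta_BTE = (431 / 1445.6531) * 100 = 29.81%


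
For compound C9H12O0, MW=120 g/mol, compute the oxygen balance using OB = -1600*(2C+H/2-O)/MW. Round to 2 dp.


OB = -1600 * (2C + H/2 - O) / MW
Inner = 2*9 + 12/2 - 0 = 24.00
OB = -1600 * 24.00 / 120 = -320.00%


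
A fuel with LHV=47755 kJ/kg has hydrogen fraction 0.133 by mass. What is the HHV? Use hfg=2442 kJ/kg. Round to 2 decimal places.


HHV = LHV + hfg * 9 * H
Water addition = 2442 * 9 * 0.133 = 2923.074 kJ/kg
HHV = 47755 + 2923.074 = 50678.07 kJ/kg


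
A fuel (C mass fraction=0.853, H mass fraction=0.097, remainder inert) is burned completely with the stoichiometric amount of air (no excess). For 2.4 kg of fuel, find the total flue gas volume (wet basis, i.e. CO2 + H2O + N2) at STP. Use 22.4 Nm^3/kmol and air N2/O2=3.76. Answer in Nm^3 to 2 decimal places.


Per kg fuel: CO2 = (C/12 kmol)*22.4 = (0.853/12)*22.4 = 1.59227 Nm^3
Per kg fuel: H2O = (H/2 kmol)*22.4 = (0.097/2)*22.4 = 1.08640 Nm^3
O2 needed per kg fuel = C/12 + H/4 = 0.853/12 + 0.097/4 = 0.09533333 kmol
Per kg fuel: N2 = O2*3.76*22.4 = 0.09533333*3.76*22.4 = 8.02935 Nm^3
Total per kg = 1.59227 + 1.08640 + 8.02935 = 10.70802 Nm^3
Total = 10.70802 * 2.4 = 25.70 Nm^3


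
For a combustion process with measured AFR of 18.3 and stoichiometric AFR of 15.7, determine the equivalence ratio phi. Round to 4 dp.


phi = AFR_stoich / AFR_actual
phi = 15.7 / 18.3 = 0.8579


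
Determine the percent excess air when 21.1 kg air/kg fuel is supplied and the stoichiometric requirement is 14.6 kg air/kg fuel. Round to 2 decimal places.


Excess air = actual - stoichiometric = 21.1 - 14.6 = 6.50 kg/kg fuel
Excess air % = (excess / stoich) * 100 = (6.50 / 14.6) * 100 = 44.52%


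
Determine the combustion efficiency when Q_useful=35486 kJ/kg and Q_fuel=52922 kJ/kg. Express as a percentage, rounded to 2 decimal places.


Efficiency = (Q_useful / Q_fuel) * 100
Efficiency = (35486 / 52922) * 100
Efficiency = 0.6705 * 100 = 67.05%


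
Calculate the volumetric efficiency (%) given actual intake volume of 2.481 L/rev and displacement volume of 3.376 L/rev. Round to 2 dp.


eta_v = (V_actual / V_disp) * 100
Ratio = 2.481 / 3.376 = 0.7349
eta_v = 0.7349 * 100 = 73.49%


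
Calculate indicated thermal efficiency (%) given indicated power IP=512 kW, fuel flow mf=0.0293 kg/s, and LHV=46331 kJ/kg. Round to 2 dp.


eta_ith = (IP / (mf * LHV)) * 100
Denominator = 0.0293 * 46331 = 1357.4983 kW
eta_ith = (512 / 1357.4983) * 100 = 37.72%


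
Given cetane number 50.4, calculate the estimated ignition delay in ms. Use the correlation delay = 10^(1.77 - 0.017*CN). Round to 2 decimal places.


delay = 10^(1.77 - 0.017*CN)
Exponent = 1.77 - 0.017*50.4 = 0.9132
delay = 10^0.9132 = 8.19 ms


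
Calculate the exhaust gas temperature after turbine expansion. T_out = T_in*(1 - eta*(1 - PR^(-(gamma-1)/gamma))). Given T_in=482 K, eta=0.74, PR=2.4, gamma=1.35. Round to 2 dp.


T_out = T_in * (1 - eta * (1 - PR^(-(gamma-1)/gamma)))
Exponent = -(1.35-1)/1.35 = -0.25925926
PR^exp = 2.4^(-0.25925926) = 0.79694200
Factor = 1 - 0.74*(1 - 0.79694200) = 0.84973708
T_out = 482 * 0.84973708 = 409.57 K


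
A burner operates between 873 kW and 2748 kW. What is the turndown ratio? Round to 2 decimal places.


TDR = Q_max / Q_min
TDR = 2748 / 873 = 3.15


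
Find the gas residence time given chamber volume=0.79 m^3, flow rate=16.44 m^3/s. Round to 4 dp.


tau = V / Q_flow
tau = 0.79 / 16.44 = 0.0481 s


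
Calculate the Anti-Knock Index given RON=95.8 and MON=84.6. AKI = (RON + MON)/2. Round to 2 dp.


AKI = (RON + MON) / 2
AKI = (95.8 + 84.6) / 2
AKI = 180.4 / 2 = 90.20


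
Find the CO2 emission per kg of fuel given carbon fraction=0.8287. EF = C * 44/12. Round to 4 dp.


EF = C_frac * (M_CO2 / M_C)
EF = 0.8287 * (44/12)
EF = 0.8287 * 3.666667 = 3.0386 kg_CO2/kg_fuel


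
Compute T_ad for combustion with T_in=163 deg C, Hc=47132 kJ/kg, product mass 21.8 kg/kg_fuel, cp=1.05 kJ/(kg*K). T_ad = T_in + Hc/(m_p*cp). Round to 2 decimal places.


T_ad = T_in + Hc / (m_p * cp)
Denominator = 21.8 * 1.05 = 22.8900
Temperature rise = 47132 / 22.8900 = 2059.07 K
T_ad = 163 + 2059.07 = 2222.07 deg C


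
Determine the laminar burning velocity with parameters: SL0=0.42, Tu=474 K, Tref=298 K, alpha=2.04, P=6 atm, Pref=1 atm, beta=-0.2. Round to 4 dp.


SL = SL0 * (Tu/Tref)^alpha * (P/Pref)^beta
T ratio = 474/298 = 1.59060403
(T ratio)^alpha = 1.59060403^2.04 = 2.577429
(P/Pref)^beta = 6^(-0.2) = 0.698827
SL = 0.42 * 2.577429 * 0.698827 = 0.7565 m/s


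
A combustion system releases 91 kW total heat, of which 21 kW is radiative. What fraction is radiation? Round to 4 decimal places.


f_rad = Q_rad / Q_total
f_rad = 21 / 91 = 0.2308


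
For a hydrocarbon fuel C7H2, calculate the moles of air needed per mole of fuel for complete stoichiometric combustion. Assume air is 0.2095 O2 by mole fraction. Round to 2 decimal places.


Balanced combustion: C7H2 + 7.5 O2 -> 7 CO2 + 1 H2O
O2 needed = C + H/4 = 7 + 2/4 = 7.50 moles
Air moles = O2 / 0.2095 = 7.50 / 0.2095 = 35.80 moles air


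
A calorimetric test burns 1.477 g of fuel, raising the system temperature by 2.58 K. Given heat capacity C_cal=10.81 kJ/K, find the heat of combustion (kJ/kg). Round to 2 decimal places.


Hc = C_cal * delta_T / m_fuel
Q_released = 10.81 * 2.58 = 27.8898 kJ
m_fuel = 1.477 g = 1.477/1000 kg = 0.001477 kg
Hc = 27.8898 / 0.001477 = 18882.74 kJ/kg


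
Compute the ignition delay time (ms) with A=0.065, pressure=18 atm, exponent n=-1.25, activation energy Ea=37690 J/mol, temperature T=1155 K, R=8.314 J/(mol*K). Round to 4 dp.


tau = A * P^n * exp(Ea/(R*T))
P^n = 18^(-1.25) = 0.02697177
Ea/(R*T) = 37690/(8.314*1155) = 3.924950
exp(Ea/(R*T)) = 50.650547
tau = 0.065 * 0.02697177 * 50.650547 = 0.0888 ms


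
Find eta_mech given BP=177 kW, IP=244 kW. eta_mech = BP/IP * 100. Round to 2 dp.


eta_mech = (BP / IP) * 100
Ratio = 177 / 244 = 0.7254
eta_mech = 0.7254 * 100 = 72.54%


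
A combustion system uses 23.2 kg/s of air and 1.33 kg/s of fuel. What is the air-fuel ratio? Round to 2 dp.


AFR = m_air / m_fuel
AFR = 23.2 / 1.33 = 17.44


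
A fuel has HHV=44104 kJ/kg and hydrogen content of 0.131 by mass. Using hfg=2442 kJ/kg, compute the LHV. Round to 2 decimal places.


LHV = HHV - hfg * 9 * H
Water correction = 2442 * 9 * 0.131 = 2879.118 kJ/kg
LHV = 44104 - 2879.118 = 41224.88 kJ/kg


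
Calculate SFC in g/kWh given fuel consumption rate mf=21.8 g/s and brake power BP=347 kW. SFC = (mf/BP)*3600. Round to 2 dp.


SFC = (mf / BP) * 3600
Rate = 21.8 / 347 = 0.062824 g/(s*kW)
SFC = 0.062824 * 3600 = 226.17 g/kWh


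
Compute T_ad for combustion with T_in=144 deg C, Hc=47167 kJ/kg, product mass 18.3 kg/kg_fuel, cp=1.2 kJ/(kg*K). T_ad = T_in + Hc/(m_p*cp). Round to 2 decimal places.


T_ad = T_in + Hc / (m_p * cp)
Denominator = 18.3 * 1.2 = 21.9600
Temperature rise = 47167 / 21.9600 = 2147.86 K
T_ad = 144 + 2147.86 = 2291.86 deg C


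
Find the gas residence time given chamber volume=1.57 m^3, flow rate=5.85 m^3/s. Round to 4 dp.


tau = V / Q_flow
tau = 1.57 / 5.85 = 0.2684 s


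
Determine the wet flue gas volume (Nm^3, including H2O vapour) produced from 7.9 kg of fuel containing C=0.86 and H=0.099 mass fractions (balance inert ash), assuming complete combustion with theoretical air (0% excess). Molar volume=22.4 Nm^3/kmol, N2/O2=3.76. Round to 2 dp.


Per kg fuel: CO2 = (C/12 kmol)*22.4 = (0.86/12)*22.4 = 1.60533 Nm^3
Per kg fuel: H2O = (H/2 kmol)*22.4 = (0.099/2)*22.4 = 1.10880 Nm^3
O2 needed per kg fuel = C/12 + H/4 = 0.86/12 + 0.099/4 = 0.09641667 kmol
Per kg fuel: N2 = O2*3.76*22.4 = 0.09641667*3.76*22.4 = 8.12060 Nm^3
Total per kg = 1.60533 + 1.10880 + 8.12060 = 10.83473 Nm^3
Total = 10.83473 * 7.9 = 85.59 Nm^3


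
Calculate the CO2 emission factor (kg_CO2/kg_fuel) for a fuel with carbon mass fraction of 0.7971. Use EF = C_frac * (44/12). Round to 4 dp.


EF = C_frac * (M_CO2 / M_C)
EF = 0.7971 * (44/12)
EF = 0.7971 * 3.666667 = 2.9227 kg_CO2/kg_fuel


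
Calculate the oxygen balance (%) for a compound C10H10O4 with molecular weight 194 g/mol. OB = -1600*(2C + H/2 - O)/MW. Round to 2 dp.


OB = -1600 * (2C + H/2 - O) / MW
Inner = 2*10 + 10/2 - 4 = 21.00
OB = -1600 * 21.00 / 194 = -173.20%


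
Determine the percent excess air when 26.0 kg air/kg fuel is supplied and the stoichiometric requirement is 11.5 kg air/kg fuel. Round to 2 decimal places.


Excess air = actual - stoichiometric = 26.0 - 11.5 = 14.50 kg/kg fuel
Excess air % = (excess / stoich) * 100 = (14.50 / 11.5) * 100 = 126.09%


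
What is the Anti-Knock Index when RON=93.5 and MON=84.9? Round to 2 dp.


AKI = (RON + MON) / 2
AKI = (93.5 + 84.9) / 2
AKI = 178.4 / 2 = 89.20


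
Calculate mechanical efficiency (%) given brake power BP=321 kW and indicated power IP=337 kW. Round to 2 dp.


eta_mech = (BP / IP) * 100
Ratio = 321 / 337 = 0.9525
eta_mech = 0.9525 * 100 = 95.25%


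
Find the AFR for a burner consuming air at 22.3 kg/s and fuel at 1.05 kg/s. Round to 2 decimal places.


AFR = m_air / m_fuel
AFR = 22.3 / 1.05 = 21.24


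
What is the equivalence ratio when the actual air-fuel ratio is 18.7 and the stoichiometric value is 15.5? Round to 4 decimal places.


phi = AFR_stoich / AFR_actual
phi = 15.5 / 18.7 = 0.8289


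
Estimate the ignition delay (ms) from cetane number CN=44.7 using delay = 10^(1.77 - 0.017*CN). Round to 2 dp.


delay = 10^(1.77 - 0.017*CN)
Exponent = 1.77 - 0.017*44.7 = 1.0101
delay = 10^1.0101 = 10.24 ms


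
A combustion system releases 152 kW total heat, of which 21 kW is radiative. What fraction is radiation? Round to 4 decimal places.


f_rad = Q_rad / Q_total
f_rad = 21 / 152 = 0.1382


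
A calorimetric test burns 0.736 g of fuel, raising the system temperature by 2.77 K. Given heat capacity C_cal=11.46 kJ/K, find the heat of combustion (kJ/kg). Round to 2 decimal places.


Hc = C_cal * delta_T / m_fuel
Q_released = 11.46 * 2.77 = 31.7442 kJ
m_fuel = 0.736 g = 0.736/1000 kg = 0.000736 kg
Hc = 31.7442 / 0.000736 = 43130.71 kJ/kg


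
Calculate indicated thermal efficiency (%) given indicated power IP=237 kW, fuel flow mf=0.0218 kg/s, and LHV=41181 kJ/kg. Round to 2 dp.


eta_ith = (IP / (mf * LHV)) * 100
Denominator = 0.0218 * 41181 = 897.7458 kW
eta_ith = (237 / 897.7458) * 100 = 26.40%


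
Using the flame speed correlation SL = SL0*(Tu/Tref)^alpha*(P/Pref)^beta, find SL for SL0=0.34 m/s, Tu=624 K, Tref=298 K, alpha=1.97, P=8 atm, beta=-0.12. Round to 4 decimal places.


SL = SL0 * (Tu/Tref)^alpha * (P/Pref)^beta
T ratio = 624/298 = 2.09395973
(T ratio)^alpha = 2.09395973^1.97 = 4.288522
(P/Pref)^beta = 8^(-0.12) = 0.779165
SL = 0.34 * 4.288522 * 0.779165 = 1.1361 m/s


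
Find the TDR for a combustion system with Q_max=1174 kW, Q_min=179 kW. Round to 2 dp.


TDR = Q_max / Q_min
TDR = 1174 / 179 = 6.56


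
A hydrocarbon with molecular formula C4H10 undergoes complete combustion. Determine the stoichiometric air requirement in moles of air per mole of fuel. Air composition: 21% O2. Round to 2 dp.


Balanced combustion: C4H10 + 6.5 O2 -> 4 CO2 + 5 H2O
O2 needed = C + H/4 = 4 + 10/4 = 6.50 moles
Air moles = O2 / 0.21 = 6.50 / 0.21 = 30.95 moles air


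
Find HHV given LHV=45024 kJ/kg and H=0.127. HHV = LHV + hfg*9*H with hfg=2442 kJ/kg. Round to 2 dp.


HHV = LHV + hfg * 9 * H
Water addition = 2442 * 9 * 0.127 = 2791.206 kJ/kg
HHV = 45024 + 2791.206 = 47815.21 kJ/kg


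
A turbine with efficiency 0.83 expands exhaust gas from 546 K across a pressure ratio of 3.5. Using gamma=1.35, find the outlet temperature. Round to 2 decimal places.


T_out = T_in * (1 - eta * (1 - PR^(-(gamma-1)/gamma)))
Exponent = -(1.35-1)/1.35 = -0.25925926
PR^exp = 3.5^(-0.25925926) = 0.72267881
Factor = 1 - 0.83*(1 - 0.72267881) = 0.76982341
T_out = 546 * 0.76982341 = 420.32 K


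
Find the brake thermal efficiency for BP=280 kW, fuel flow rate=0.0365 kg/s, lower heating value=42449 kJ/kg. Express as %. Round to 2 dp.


eta_BTE = (BP / (mf * LHV)) * 100
Denominator = 0.0365 * 42449 = 1549.3885 kW
eta_BTE = (280 / 1549.3885) * 100 = 18.07%


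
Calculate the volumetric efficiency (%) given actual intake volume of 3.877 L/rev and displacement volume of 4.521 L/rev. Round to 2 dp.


eta_v = (V_actual / V_disp) * 100
Ratio = 3.877 / 4.521 = 0.8576
eta_v = 0.8576 * 100 = 85.76%


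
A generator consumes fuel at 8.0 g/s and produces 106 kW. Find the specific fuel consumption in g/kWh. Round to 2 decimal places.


SFC = (mf / BP) * 3600
Rate = 8.0 / 106 = 0.075472 g/(s*kW)
SFC = 0.075472 * 3600 = 271.70 g/kWh


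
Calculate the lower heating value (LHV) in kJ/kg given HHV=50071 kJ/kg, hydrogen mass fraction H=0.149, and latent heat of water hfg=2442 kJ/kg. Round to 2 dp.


LHV = HHV - hfg * 9 * H
Water correction = 2442 * 9 * 0.149 = 3274.722 kJ/kg
LHV = 50071 - 3274.722 = 46796.28 kJ/kg


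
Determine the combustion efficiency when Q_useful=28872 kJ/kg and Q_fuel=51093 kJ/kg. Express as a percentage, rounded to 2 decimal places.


Efficiency = (Q_useful / Q_fuel) * 100
Efficiency = (28872 / 51093) * 100
Efficiency = 0.5651 * 100 = 56.51%


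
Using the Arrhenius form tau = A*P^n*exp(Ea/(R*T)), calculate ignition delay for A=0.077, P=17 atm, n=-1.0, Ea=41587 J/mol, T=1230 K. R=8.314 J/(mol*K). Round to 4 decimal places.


tau = A * P^n * exp(Ea/(R*T))
P^n = 17^(-1.0) = 0.05882353
Ea/(R*T) = 41587/(8.314*1230) = 4.066703
exp(Ea/(R*T)) = 58.364221
tau = 0.077 * 0.05882353 * 58.364221 = 0.2644 ms
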